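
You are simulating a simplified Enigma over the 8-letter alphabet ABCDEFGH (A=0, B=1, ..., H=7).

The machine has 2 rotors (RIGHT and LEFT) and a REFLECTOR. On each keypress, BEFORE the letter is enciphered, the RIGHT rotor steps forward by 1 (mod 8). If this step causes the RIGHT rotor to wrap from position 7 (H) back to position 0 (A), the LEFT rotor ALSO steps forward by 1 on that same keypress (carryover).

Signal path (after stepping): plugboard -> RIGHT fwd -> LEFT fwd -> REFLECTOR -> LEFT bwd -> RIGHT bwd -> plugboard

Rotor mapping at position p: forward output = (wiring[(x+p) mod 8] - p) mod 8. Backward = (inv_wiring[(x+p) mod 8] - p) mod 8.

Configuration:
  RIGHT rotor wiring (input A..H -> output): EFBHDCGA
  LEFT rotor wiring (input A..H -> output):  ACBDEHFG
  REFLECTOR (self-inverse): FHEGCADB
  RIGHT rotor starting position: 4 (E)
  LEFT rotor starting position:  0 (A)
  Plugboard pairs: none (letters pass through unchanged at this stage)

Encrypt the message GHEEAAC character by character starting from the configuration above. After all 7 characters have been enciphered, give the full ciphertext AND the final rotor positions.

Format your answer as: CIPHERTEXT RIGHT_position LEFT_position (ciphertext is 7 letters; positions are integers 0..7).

Char 1 ('G'): step: R->5, L=0; G->plug->G->R->C->L->B->refl->H->L'->F->R'->A->plug->A
Char 2 ('H'): step: R->6, L=0; H->plug->H->R->E->L->E->refl->C->L'->B->R'->F->plug->F
Char 3 ('E'): step: R->7, L=0; E->plug->E->R->A->L->A->refl->F->L'->G->R'->C->plug->C
Char 4 ('E'): step: R->0, L->1 (L advanced); E->plug->E->R->D->L->D->refl->G->L'->E->R'->A->plug->A
Char 5 ('A'): step: R->1, L=1; A->plug->A->R->E->L->G->refl->D->L'->D->R'->H->plug->H
Char 6 ('A'): step: R->2, L=1; A->plug->A->R->H->L->H->refl->B->L'->A->R'->D->plug->D
Char 7 ('C'): step: R->3, L=1; C->plug->C->R->H->L->H->refl->B->L'->A->R'->B->plug->B
Final: ciphertext=AFCAHDB, RIGHT=3, LEFT=1

Answer: AFCAHDB 3 1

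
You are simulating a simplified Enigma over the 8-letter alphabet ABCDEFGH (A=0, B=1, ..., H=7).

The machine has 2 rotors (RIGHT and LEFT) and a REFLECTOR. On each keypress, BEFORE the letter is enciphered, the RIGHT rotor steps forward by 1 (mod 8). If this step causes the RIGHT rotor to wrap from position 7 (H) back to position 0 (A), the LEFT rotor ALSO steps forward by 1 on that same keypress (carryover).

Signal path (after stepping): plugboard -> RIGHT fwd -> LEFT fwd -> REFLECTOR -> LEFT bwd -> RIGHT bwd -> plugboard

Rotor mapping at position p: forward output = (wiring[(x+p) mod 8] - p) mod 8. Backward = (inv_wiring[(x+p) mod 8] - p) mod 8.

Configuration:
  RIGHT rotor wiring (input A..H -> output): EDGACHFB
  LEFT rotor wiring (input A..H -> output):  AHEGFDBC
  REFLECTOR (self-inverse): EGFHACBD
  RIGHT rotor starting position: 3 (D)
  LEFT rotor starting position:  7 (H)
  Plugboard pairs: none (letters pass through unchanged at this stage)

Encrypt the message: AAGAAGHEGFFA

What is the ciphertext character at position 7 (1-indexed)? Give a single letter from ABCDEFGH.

Char 1 ('A'): step: R->4, L=7; A->plug->A->R->G->L->E->refl->A->L'->C->R'->G->plug->G
Char 2 ('A'): step: R->5, L=7; A->plug->A->R->C->L->A->refl->E->L'->G->R'->E->plug->E
Char 3 ('G'): step: R->6, L=7; G->plug->G->R->E->L->H->refl->D->L'->A->R'->E->plug->E
Char 4 ('A'): step: R->7, L=7; A->plug->A->R->C->L->A->refl->E->L'->G->R'->H->plug->H
Char 5 ('A'): step: R->0, L->0 (L advanced); A->plug->A->R->E->L->F->refl->C->L'->H->R'->F->plug->F
Char 6 ('G'): step: R->1, L=0; G->plug->G->R->A->L->A->refl->E->L'->C->R'->A->plug->A
Char 7 ('H'): step: R->2, L=0; H->plug->H->R->B->L->H->refl->D->L'->F->R'->D->plug->D

D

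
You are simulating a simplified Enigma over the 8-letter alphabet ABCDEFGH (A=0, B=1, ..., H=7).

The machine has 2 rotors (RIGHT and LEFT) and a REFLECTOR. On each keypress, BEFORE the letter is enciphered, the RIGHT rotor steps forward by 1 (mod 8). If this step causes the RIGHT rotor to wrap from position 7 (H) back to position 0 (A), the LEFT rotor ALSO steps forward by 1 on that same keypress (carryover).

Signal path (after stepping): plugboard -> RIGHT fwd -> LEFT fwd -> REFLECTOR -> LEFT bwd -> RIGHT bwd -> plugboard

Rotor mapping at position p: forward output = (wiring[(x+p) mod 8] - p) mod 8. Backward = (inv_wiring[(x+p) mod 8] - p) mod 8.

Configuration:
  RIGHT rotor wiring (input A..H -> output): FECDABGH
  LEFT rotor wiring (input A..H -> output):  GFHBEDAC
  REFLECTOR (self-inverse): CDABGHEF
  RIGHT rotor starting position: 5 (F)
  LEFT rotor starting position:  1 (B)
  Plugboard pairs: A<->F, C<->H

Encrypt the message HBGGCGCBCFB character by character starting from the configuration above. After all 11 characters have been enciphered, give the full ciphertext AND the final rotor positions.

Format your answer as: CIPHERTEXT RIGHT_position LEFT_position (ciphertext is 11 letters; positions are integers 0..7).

Char 1 ('H'): step: R->6, L=1; H->plug->C->R->H->L->F->refl->H->L'->F->R'->F->plug->A
Char 2 ('B'): step: R->7, L=1; B->plug->B->R->G->L->B->refl->D->L'->D->R'->D->plug->D
Char 3 ('G'): step: R->0, L->2 (L advanced); G->plug->G->R->G->L->E->refl->G->L'->E->R'->B->plug->B
Char 4 ('G'): step: R->1, L=2; G->plug->G->R->G->L->E->refl->G->L'->E->R'->H->plug->C
Char 5 ('C'): step: R->2, L=2; C->plug->H->R->C->L->C->refl->A->L'->F->R'->F->plug->A
Char 6 ('G'): step: R->3, L=2; G->plug->G->R->B->L->H->refl->F->L'->A->R'->A->plug->F
Char 7 ('C'): step: R->4, L=2; C->plug->H->R->H->L->D->refl->B->L'->D->R'->D->plug->D
Char 8 ('B'): step: R->5, L=2; B->plug->B->R->B->L->H->refl->F->L'->A->R'->D->plug->D
Char 9 ('C'): step: R->6, L=2; C->plug->H->R->D->L->B->refl->D->L'->H->R'->C->plug->H
Char 10 ('F'): step: R->7, L=2; F->plug->A->R->A->L->F->refl->H->L'->B->R'->F->plug->A
Char 11 ('B'): step: R->0, L->3 (L advanced); B->plug->B->R->E->L->H->refl->F->L'->D->R'->D->plug->D
Final: ciphertext=ADBCAFDDHAD, RIGHT=0, LEFT=3

Answer: ADBCAFDDHAD 0 3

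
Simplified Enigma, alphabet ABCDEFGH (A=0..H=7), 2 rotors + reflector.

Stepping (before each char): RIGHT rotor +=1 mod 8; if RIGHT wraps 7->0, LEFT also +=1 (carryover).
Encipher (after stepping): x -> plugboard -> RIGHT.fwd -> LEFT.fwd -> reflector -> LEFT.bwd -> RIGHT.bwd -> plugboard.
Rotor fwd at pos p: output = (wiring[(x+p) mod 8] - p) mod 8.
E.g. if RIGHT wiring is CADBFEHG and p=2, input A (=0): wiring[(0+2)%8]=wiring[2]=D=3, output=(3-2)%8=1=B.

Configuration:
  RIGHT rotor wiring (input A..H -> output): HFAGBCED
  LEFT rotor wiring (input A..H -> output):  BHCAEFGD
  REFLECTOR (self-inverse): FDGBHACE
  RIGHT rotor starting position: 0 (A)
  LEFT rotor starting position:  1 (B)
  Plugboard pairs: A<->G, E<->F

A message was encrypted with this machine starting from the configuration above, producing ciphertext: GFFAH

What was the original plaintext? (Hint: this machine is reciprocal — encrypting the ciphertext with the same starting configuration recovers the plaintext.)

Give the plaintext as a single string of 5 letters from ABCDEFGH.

Char 1 ('G'): step: R->1, L=1; G->plug->A->R->E->L->E->refl->H->L'->C->R'->G->plug->A
Char 2 ('F'): step: R->2, L=1; F->plug->E->R->C->L->H->refl->E->L'->E->R'->B->plug->B
Char 3 ('F'): step: R->3, L=1; F->plug->E->R->A->L->G->refl->C->L'->G->R'->B->plug->B
Char 4 ('A'): step: R->4, L=1; A->plug->G->R->E->L->E->refl->H->L'->C->R'->H->plug->H
Char 5 ('H'): step: R->5, L=1; H->plug->H->R->E->L->E->refl->H->L'->C->R'->D->plug->D

Answer: ABBHD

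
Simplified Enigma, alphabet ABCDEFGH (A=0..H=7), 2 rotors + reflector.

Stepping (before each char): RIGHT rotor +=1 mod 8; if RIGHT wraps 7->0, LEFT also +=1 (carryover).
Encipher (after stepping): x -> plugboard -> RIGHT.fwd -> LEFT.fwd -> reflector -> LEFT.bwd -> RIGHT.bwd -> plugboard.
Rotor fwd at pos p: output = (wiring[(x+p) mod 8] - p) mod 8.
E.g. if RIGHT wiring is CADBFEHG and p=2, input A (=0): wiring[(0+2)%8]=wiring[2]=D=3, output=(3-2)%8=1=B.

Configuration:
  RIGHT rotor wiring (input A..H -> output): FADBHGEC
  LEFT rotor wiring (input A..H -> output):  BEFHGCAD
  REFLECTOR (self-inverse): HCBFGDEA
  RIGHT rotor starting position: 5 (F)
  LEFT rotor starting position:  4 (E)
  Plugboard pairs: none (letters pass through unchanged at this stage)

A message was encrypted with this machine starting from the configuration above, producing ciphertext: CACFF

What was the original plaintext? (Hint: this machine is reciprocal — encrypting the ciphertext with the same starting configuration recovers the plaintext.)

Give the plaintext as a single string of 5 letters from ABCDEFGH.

Char 1 ('C'): step: R->6, L=4; C->plug->C->R->H->L->D->refl->F->L'->E->R'->B->plug->B
Char 2 ('A'): step: R->7, L=4; A->plug->A->R->D->L->H->refl->A->L'->F->R'->H->plug->H
Char 3 ('C'): step: R->0, L->5 (L advanced); C->plug->C->R->D->L->E->refl->G->L'->C->R'->H->plug->H
Char 4 ('F'): step: R->1, L=5; F->plug->F->R->D->L->E->refl->G->L'->C->R'->B->plug->B
Char 5 ('F'): step: R->2, L=5; F->plug->F->R->A->L->F->refl->D->L'->B->R'->A->plug->A

Answer: BHHBA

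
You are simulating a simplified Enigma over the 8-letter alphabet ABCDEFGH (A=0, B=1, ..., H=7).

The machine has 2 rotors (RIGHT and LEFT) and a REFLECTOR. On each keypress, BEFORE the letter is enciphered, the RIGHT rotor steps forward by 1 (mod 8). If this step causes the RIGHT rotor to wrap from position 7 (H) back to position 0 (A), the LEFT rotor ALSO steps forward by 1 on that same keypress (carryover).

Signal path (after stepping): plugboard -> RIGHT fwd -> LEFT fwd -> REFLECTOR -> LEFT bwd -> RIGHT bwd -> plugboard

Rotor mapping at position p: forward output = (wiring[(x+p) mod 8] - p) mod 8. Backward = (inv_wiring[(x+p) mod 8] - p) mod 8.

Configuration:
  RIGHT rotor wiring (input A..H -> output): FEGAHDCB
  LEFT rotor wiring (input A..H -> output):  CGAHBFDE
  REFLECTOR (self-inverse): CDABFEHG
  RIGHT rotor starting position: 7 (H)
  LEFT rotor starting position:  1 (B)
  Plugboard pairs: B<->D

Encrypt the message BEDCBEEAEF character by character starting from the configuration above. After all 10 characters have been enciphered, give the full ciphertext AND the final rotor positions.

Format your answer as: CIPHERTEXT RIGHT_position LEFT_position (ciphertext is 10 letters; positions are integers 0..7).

Answer: GGCFCFFFBD 1 3

Derivation:
Char 1 ('B'): step: R->0, L->2 (L advanced); B->plug->D->R->A->L->G->refl->H->L'->C->R'->G->plug->G
Char 2 ('E'): step: R->1, L=2; E->plug->E->R->C->L->H->refl->G->L'->A->R'->G->plug->G
Char 3 ('D'): step: R->2, L=2; D->plug->B->R->G->L->A->refl->C->L'->F->R'->C->plug->C
Char 4 ('C'): step: R->3, L=2; C->plug->C->R->A->L->G->refl->H->L'->C->R'->F->plug->F
Char 5 ('B'): step: R->4, L=2; B->plug->D->R->F->L->C->refl->A->L'->G->R'->C->plug->C
Char 6 ('E'): step: R->5, L=2; E->plug->E->R->H->L->E->refl->F->L'->B->R'->F->plug->F
Char 7 ('E'): step: R->6, L=2; E->plug->E->R->A->L->G->refl->H->L'->C->R'->F->plug->F
Char 8 ('A'): step: R->7, L=2; A->plug->A->R->C->L->H->refl->G->L'->A->R'->F->plug->F
Char 9 ('E'): step: R->0, L->3 (L advanced); E->plug->E->R->H->L->F->refl->E->L'->A->R'->D->plug->B
Char 10 ('F'): step: R->1, L=3; F->plug->F->R->B->L->G->refl->H->L'->F->R'->B->plug->D
Final: ciphertext=GGCFCFFFBD, RIGHT=1, LEFT=3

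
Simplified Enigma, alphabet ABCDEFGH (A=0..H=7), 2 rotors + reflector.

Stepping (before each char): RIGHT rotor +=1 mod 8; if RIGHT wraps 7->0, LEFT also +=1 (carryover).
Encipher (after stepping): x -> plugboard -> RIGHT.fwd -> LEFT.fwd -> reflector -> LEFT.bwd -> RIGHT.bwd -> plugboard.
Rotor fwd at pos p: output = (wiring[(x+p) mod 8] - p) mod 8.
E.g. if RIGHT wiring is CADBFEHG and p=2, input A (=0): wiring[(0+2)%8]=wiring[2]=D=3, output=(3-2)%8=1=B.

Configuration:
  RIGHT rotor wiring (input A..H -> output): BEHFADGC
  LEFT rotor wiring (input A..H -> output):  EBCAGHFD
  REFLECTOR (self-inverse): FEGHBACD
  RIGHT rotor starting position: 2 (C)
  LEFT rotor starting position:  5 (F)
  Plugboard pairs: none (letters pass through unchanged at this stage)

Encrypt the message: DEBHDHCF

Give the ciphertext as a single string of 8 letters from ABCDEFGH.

Answer: FHCEBDDB

Derivation:
Char 1 ('D'): step: R->3, L=5; D->plug->D->R->D->L->H->refl->D->L'->G->R'->F->plug->F
Char 2 ('E'): step: R->4, L=5; E->plug->E->R->F->L->F->refl->A->L'->B->R'->H->plug->H
Char 3 ('B'): step: R->5, L=5; B->plug->B->R->B->L->A->refl->F->L'->F->R'->C->plug->C
Char 4 ('H'): step: R->6, L=5; H->plug->H->R->F->L->F->refl->A->L'->B->R'->E->plug->E
Char 5 ('D'): step: R->7, L=5; D->plug->D->R->A->L->C->refl->G->L'->C->R'->B->plug->B
Char 6 ('H'): step: R->0, L->6 (L advanced); H->plug->H->R->C->L->G->refl->C->L'->F->R'->D->plug->D
Char 7 ('C'): step: R->1, L=6; C->plug->C->R->E->L->E->refl->B->L'->H->R'->D->plug->D
Char 8 ('F'): step: R->2, L=6; F->plug->F->R->A->L->H->refl->D->L'->D->R'->B->plug->B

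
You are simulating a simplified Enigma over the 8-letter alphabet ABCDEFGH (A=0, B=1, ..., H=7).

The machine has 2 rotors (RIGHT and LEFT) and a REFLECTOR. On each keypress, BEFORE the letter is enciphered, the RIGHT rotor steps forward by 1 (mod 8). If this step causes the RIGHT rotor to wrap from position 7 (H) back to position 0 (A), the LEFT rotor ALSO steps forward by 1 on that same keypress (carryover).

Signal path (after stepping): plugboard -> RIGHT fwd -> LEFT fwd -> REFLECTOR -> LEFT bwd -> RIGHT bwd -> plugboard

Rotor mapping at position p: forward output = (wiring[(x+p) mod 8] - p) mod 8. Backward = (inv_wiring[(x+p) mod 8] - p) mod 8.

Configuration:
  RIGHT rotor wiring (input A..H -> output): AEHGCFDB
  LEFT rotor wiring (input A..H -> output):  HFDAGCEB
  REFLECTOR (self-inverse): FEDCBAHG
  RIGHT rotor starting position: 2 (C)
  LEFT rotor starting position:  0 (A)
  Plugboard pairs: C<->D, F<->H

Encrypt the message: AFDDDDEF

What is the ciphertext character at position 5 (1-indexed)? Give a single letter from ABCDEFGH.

Char 1 ('A'): step: R->3, L=0; A->plug->A->R->D->L->A->refl->F->L'->B->R'->G->plug->G
Char 2 ('F'): step: R->4, L=0; F->plug->H->R->C->L->D->refl->C->L'->F->R'->D->plug->C
Char 3 ('D'): step: R->5, L=0; D->plug->C->R->E->L->G->refl->H->L'->A->R'->A->plug->A
Char 4 ('D'): step: R->6, L=0; D->plug->C->R->C->L->D->refl->C->L'->F->R'->A->plug->A
Char 5 ('D'): step: R->7, L=0; D->plug->C->R->F->L->C->refl->D->L'->C->R'->A->plug->A

A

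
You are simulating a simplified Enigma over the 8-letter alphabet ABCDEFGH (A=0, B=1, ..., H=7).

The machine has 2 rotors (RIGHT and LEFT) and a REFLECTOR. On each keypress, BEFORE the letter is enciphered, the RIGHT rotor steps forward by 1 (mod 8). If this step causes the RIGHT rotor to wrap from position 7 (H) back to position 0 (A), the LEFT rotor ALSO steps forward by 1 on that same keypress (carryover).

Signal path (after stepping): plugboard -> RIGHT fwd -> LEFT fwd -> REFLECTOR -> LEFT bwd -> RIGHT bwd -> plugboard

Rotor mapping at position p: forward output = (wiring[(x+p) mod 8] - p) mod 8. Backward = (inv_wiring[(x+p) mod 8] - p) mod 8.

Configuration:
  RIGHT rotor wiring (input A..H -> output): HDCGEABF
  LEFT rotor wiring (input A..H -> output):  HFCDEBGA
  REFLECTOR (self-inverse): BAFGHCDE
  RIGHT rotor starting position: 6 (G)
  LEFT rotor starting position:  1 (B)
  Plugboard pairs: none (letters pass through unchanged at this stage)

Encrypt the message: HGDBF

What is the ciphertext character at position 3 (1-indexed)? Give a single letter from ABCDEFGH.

Char 1 ('H'): step: R->7, L=1; H->plug->H->R->C->L->C->refl->F->L'->F->R'->F->plug->F
Char 2 ('G'): step: R->0, L->2 (L advanced); G->plug->G->R->B->L->B->refl->A->L'->A->R'->F->plug->F
Char 3 ('D'): step: R->1, L=2; D->plug->D->R->D->L->H->refl->E->L'->E->R'->G->plug->G

G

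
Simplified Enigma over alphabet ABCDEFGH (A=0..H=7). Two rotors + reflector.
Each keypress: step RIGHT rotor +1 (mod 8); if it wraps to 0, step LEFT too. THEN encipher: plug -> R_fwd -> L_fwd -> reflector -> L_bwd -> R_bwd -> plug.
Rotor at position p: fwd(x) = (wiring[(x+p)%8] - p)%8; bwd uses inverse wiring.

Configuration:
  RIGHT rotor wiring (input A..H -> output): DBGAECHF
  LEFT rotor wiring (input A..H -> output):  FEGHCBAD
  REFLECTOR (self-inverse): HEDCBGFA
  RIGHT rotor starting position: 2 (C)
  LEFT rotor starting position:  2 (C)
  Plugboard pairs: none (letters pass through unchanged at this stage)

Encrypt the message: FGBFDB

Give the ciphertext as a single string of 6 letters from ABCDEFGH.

Answer: ACGDAE

Derivation:
Char 1 ('F'): step: R->3, L=2; F->plug->F->R->A->L->E->refl->B->L'->F->R'->A->plug->A
Char 2 ('G'): step: R->4, L=2; G->plug->G->R->C->L->A->refl->H->L'->D->R'->C->plug->C
Char 3 ('B'): step: R->5, L=2; B->plug->B->R->C->L->A->refl->H->L'->D->R'->G->plug->G
Char 4 ('F'): step: R->6, L=2; F->plug->F->R->C->L->A->refl->H->L'->D->R'->D->plug->D
Char 5 ('D'): step: R->7, L=2; D->plug->D->R->H->L->C->refl->D->L'->G->R'->A->plug->A
Char 6 ('B'): step: R->0, L->3 (L advanced); B->plug->B->R->B->L->H->refl->A->L'->E->R'->E->plug->E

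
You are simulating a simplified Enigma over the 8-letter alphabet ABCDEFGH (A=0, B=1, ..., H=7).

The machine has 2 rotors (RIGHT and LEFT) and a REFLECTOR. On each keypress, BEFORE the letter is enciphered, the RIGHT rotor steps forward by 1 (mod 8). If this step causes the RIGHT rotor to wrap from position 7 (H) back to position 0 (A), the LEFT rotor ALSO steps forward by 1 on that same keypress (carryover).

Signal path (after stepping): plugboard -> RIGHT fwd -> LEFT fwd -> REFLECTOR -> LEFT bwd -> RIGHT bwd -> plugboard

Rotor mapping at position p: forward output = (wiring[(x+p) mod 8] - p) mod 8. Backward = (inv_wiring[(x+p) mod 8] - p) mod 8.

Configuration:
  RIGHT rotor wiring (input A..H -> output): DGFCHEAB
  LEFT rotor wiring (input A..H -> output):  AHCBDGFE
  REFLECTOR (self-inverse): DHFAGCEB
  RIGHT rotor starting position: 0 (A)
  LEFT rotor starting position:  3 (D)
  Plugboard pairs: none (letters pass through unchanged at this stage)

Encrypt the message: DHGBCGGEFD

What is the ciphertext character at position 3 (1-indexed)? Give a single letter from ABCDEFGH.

Char 1 ('D'): step: R->1, L=3; D->plug->D->R->G->L->E->refl->G->L'->A->R'->G->plug->G
Char 2 ('H'): step: R->2, L=3; H->plug->H->R->E->L->B->refl->H->L'->H->R'->F->plug->F
Char 3 ('G'): step: R->3, L=3; G->plug->G->R->D->L->C->refl->F->L'->F->R'->D->plug->D

D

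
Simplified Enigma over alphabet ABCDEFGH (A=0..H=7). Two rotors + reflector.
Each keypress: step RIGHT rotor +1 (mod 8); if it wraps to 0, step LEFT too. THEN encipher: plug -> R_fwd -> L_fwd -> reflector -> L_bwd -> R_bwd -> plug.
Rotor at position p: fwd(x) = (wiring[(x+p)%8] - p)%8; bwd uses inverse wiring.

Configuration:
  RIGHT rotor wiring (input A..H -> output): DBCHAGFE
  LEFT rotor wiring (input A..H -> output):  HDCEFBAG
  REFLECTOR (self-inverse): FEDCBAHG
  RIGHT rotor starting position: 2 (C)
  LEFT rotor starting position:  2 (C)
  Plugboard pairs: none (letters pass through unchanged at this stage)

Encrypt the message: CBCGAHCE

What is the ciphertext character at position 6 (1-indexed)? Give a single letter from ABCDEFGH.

Char 1 ('C'): step: R->3, L=2; C->plug->C->R->D->L->H->refl->G->L'->E->R'->A->plug->A
Char 2 ('B'): step: R->4, L=2; B->plug->B->R->C->L->D->refl->C->L'->B->R'->C->plug->C
Char 3 ('C'): step: R->5, L=2; C->plug->C->R->H->L->B->refl->E->L'->F->R'->F->plug->F
Char 4 ('G'): step: R->6, L=2; G->plug->G->R->C->L->D->refl->C->L'->B->R'->F->plug->F
Char 5 ('A'): step: R->7, L=2; A->plug->A->R->F->L->E->refl->B->L'->H->R'->G->plug->G
Char 6 ('H'): step: R->0, L->3 (L advanced); H->plug->H->R->E->L->D->refl->C->L'->B->R'->B->plug->B

B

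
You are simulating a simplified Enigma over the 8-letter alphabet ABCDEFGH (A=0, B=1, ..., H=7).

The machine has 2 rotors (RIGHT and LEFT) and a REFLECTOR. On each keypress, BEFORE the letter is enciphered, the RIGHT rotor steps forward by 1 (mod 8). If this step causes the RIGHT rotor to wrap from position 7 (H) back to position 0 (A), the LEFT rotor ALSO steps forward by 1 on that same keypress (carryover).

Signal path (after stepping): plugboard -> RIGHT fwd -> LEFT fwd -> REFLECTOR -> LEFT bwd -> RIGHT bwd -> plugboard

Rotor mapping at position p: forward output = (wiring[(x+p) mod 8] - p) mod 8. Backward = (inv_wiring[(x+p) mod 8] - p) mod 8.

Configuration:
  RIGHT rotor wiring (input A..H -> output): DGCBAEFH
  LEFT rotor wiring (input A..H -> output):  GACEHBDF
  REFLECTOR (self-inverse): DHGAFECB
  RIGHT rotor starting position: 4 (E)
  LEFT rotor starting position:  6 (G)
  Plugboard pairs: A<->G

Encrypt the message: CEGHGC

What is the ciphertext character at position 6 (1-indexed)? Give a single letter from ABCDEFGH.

Char 1 ('C'): step: R->5, L=6; C->plug->C->R->C->L->A->refl->D->L'->H->R'->A->plug->G
Char 2 ('E'): step: R->6, L=6; E->plug->E->R->E->L->E->refl->F->L'->A->R'->D->plug->D
Char 3 ('G'): step: R->7, L=6; G->plug->A->R->A->L->F->refl->E->L'->E->R'->B->plug->B
Char 4 ('H'): step: R->0, L->7 (L advanced); H->plug->H->R->H->L->E->refl->F->L'->E->R'->F->plug->F
Char 5 ('G'): step: R->1, L=7; G->plug->A->R->F->L->A->refl->D->L'->D->R'->E->plug->E
Char 6 ('C'): step: R->2, L=7; C->plug->C->R->G->L->C->refl->G->L'->A->R'->A->plug->G

G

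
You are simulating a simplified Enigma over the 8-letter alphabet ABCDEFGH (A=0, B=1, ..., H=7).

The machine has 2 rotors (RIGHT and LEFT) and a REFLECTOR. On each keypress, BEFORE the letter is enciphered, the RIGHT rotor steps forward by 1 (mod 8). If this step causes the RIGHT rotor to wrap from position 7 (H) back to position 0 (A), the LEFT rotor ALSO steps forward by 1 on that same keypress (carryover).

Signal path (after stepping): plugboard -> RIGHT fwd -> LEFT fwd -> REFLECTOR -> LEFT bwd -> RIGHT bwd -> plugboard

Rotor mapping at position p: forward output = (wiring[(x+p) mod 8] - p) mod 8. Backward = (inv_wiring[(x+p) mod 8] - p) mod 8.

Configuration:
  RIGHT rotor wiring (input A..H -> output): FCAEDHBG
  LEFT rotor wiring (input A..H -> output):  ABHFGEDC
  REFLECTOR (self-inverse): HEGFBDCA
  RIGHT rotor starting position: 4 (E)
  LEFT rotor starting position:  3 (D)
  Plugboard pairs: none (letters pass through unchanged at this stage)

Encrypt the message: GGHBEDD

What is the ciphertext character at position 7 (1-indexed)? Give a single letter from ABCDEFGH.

Char 1 ('G'): step: R->5, L=3; G->plug->G->R->H->L->E->refl->B->L'->C->R'->A->plug->A
Char 2 ('G'): step: R->6, L=3; G->plug->G->R->F->L->F->refl->D->L'->B->R'->H->plug->H
Char 3 ('H'): step: R->7, L=3; H->plug->H->R->C->L->B->refl->E->L'->H->R'->A->plug->A
Char 4 ('B'): step: R->0, L->4 (L advanced); B->plug->B->R->C->L->H->refl->A->L'->B->R'->G->plug->G
Char 5 ('E'): step: R->1, L=4; E->plug->E->R->G->L->D->refl->F->L'->F->R'->G->plug->G
Char 6 ('D'): step: R->2, L=4; D->plug->D->R->F->L->F->refl->D->L'->G->R'->A->plug->A
Char 7 ('D'): step: R->3, L=4; D->plug->D->R->G->L->D->refl->F->L'->F->R'->H->plug->H

H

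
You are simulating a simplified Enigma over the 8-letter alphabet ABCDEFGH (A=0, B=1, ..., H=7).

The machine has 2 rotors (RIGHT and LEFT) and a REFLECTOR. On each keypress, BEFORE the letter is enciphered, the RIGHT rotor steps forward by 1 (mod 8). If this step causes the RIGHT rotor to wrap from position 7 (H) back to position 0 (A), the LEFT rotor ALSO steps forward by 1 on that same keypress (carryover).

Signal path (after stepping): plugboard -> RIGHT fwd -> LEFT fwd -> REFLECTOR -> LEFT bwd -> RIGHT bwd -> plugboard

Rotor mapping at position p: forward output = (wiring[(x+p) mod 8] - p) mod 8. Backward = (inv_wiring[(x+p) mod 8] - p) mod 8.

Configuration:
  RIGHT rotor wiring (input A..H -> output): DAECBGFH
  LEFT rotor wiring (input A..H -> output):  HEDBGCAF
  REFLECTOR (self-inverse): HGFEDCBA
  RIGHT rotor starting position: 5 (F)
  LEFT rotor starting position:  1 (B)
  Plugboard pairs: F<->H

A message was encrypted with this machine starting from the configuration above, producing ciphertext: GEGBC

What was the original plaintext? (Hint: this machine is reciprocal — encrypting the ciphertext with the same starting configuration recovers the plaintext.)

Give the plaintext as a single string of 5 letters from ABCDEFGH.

Char 1 ('G'): step: R->6, L=1; G->plug->G->R->D->L->F->refl->C->L'->B->R'->B->plug->B
Char 2 ('E'): step: R->7, L=1; E->plug->E->R->D->L->F->refl->C->L'->B->R'->C->plug->C
Char 3 ('G'): step: R->0, L->2 (L advanced); G->plug->G->R->F->L->D->refl->E->L'->C->R'->D->plug->D
Char 4 ('B'): step: R->1, L=2; B->plug->B->R->D->L->A->refl->H->L'->B->R'->C->plug->C
Char 5 ('C'): step: R->2, L=2; C->plug->C->R->H->L->C->refl->F->L'->G->R'->H->plug->F

Answer: BCDCF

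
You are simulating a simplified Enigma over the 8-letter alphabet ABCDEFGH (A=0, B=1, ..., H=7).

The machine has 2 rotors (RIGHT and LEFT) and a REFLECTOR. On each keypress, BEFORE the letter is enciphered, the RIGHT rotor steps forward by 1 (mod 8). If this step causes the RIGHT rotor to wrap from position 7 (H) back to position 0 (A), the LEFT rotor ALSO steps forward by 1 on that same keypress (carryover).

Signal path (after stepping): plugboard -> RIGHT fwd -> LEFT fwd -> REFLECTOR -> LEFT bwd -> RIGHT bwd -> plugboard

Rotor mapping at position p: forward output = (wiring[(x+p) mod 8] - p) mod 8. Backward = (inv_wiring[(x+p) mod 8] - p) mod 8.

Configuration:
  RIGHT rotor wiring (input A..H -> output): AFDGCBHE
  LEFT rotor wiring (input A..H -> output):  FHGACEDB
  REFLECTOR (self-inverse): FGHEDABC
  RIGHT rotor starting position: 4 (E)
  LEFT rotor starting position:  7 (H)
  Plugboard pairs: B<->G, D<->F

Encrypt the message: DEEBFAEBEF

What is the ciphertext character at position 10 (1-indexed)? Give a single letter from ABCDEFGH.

Char 1 ('D'): step: R->5, L=7; D->plug->F->R->G->L->F->refl->A->L'->C->R'->B->plug->G
Char 2 ('E'): step: R->6, L=7; E->plug->E->R->F->L->D->refl->E->L'->H->R'->D->plug->F
Char 3 ('E'): step: R->7, L=7; E->plug->E->R->H->L->E->refl->D->L'->F->R'->A->plug->A
Char 4 ('B'): step: R->0, L->0 (L advanced); B->plug->G->R->H->L->B->refl->G->L'->C->R'->E->plug->E
Char 5 ('F'): step: R->1, L=0; F->plug->D->R->B->L->H->refl->C->L'->E->R'->A->plug->A
Char 6 ('A'): step: R->2, L=0; A->plug->A->R->B->L->H->refl->C->L'->E->R'->B->plug->G
Char 7 ('E'): step: R->3, L=0; E->plug->E->R->B->L->H->refl->C->L'->E->R'->D->plug->F
Char 8 ('B'): step: R->4, L=0; B->plug->G->R->H->L->B->refl->G->L'->C->R'->H->plug->H
Char 9 ('E'): step: R->5, L=0; E->plug->E->R->A->L->F->refl->A->L'->D->R'->D->plug->F
Char 10 ('F'): step: R->6, L=0; F->plug->D->R->H->L->B->refl->G->L'->C->R'->C->plug->C

C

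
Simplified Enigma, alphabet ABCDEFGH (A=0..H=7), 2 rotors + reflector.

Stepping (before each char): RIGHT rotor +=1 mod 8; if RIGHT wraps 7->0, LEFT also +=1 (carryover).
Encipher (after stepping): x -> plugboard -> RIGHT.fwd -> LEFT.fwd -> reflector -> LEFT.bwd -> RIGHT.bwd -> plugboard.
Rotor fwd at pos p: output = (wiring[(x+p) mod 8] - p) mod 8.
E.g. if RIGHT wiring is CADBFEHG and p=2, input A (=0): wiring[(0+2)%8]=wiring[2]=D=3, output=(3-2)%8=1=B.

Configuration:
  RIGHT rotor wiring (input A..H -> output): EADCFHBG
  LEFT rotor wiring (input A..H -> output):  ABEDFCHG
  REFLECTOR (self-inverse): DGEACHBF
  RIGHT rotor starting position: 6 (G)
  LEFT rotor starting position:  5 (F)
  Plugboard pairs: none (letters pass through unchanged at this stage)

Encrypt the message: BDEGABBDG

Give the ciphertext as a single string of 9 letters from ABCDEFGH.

Char 1 ('B'): step: R->7, L=5; B->plug->B->R->F->L->H->refl->F->L'->A->R'->G->plug->G
Char 2 ('D'): step: R->0, L->6 (L advanced); D->plug->D->R->C->L->C->refl->E->L'->H->R'->F->plug->F
Char 3 ('E'): step: R->1, L=6; E->plug->E->R->G->L->H->refl->F->L'->F->R'->G->plug->G
Char 4 ('G'): step: R->2, L=6; G->plug->G->R->C->L->C->refl->E->L'->H->R'->E->plug->E
Char 5 ('A'): step: R->3, L=6; A->plug->A->R->H->L->E->refl->C->L'->C->R'->B->plug->B
Char 6 ('B'): step: R->4, L=6; B->plug->B->R->D->L->D->refl->A->L'->B->R'->A->plug->A
Char 7 ('B'): step: R->5, L=6; B->plug->B->R->E->L->G->refl->B->L'->A->R'->H->plug->H
Char 8 ('D'): step: R->6, L=6; D->plug->D->R->C->L->C->refl->E->L'->H->R'->G->plug->G
Char 9 ('G'): step: R->7, L=6; G->plug->G->R->A->L->B->refl->G->L'->E->R'->D->plug->D

Answer: GFGEBAHGD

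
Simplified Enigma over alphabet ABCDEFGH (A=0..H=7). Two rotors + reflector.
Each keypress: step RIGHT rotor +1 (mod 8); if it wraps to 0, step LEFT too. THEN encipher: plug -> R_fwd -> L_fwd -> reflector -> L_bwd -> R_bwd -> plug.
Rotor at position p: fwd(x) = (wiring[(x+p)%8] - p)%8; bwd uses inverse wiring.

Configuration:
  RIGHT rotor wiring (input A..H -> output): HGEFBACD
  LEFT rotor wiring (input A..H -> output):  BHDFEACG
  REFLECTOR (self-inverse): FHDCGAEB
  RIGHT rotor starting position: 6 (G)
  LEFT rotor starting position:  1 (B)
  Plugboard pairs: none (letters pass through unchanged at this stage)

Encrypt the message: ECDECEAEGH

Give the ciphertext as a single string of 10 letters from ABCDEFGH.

Char 1 ('E'): step: R->7, L=1; E->plug->E->R->G->L->F->refl->A->L'->H->R'->C->plug->C
Char 2 ('C'): step: R->0, L->2 (L advanced); C->plug->C->R->E->L->A->refl->F->L'->H->R'->A->plug->A
Char 3 ('D'): step: R->1, L=2; D->plug->D->R->A->L->B->refl->H->L'->G->R'->H->plug->H
Char 4 ('E'): step: R->2, L=2; E->plug->E->R->A->L->B->refl->H->L'->G->R'->D->plug->D
Char 5 ('C'): step: R->3, L=2; C->plug->C->R->F->L->E->refl->G->L'->D->R'->G->plug->G
Char 6 ('E'): step: R->4, L=2; E->plug->E->R->D->L->G->refl->E->L'->F->R'->A->plug->A
Char 7 ('A'): step: R->5, L=2; A->plug->A->R->D->L->G->refl->E->L'->F->R'->B->plug->B
Char 8 ('E'): step: R->6, L=2; E->plug->E->R->G->L->H->refl->B->L'->A->R'->D->plug->D
Char 9 ('G'): step: R->7, L=2; G->plug->G->R->B->L->D->refl->C->L'->C->R'->F->plug->F
Char 10 ('H'): step: R->0, L->3 (L advanced); H->plug->H->R->D->L->H->refl->B->L'->B->R'->E->plug->E

Answer: CAHDGABDFE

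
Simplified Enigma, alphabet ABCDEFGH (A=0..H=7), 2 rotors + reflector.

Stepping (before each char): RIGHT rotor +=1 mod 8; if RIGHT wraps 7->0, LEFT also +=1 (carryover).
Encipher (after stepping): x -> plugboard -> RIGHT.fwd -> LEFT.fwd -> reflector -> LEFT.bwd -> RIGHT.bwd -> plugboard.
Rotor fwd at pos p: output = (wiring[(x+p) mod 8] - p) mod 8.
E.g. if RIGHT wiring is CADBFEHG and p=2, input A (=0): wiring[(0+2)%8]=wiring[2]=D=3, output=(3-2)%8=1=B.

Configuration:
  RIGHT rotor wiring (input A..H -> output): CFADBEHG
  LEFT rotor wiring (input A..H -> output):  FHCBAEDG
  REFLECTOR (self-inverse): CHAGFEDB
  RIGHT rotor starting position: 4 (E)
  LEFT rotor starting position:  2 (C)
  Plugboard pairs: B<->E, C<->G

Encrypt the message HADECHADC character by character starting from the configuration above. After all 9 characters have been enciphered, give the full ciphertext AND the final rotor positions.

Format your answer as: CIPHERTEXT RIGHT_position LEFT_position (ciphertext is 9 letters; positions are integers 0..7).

Char 1 ('H'): step: R->5, L=2; H->plug->H->R->E->L->B->refl->H->L'->B->R'->C->plug->G
Char 2 ('A'): step: R->6, L=2; A->plug->A->R->B->L->H->refl->B->L'->E->R'->C->plug->G
Char 3 ('D'): step: R->7, L=2; D->plug->D->R->B->L->H->refl->B->L'->E->R'->E->plug->B
Char 4 ('E'): step: R->0, L->3 (L advanced); E->plug->B->R->F->L->C->refl->A->L'->D->R'->D->plug->D
Char 5 ('C'): step: R->1, L=3; C->plug->G->R->F->L->C->refl->A->L'->D->R'->E->plug->B
Char 6 ('H'): step: R->2, L=3; H->plug->H->R->D->L->A->refl->C->L'->F->R'->E->plug->B
Char 7 ('A'): step: R->3, L=3; A->plug->A->R->A->L->G->refl->D->L'->E->R'->D->plug->D
Char 8 ('D'): step: R->4, L=3; D->plug->D->R->C->L->B->refl->H->L'->H->R'->H->plug->H
Char 9 ('C'): step: R->5, L=3; C->plug->G->R->G->L->E->refl->F->L'->B->R'->C->plug->G
Final: ciphertext=GGBDBBDHG, RIGHT=5, LEFT=3

Answer: GGBDBBDHG 5 3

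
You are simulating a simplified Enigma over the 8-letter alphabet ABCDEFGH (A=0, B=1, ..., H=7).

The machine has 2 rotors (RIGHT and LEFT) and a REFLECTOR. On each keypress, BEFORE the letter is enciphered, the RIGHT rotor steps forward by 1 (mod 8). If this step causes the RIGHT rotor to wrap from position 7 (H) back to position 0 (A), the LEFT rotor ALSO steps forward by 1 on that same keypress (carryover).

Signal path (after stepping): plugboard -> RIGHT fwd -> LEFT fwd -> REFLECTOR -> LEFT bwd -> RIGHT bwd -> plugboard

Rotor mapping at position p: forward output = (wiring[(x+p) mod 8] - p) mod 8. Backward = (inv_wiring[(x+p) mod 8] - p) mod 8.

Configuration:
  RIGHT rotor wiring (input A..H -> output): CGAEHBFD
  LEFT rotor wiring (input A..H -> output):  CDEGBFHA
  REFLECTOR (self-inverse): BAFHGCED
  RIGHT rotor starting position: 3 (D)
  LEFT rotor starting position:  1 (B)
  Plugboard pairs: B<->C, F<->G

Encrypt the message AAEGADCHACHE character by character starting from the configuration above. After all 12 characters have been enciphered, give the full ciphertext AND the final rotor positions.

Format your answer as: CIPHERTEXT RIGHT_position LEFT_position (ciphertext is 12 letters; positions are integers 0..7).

Char 1 ('A'): step: R->4, L=1; A->plug->A->R->D->L->A->refl->B->L'->H->R'->D->plug->D
Char 2 ('A'): step: R->5, L=1; A->plug->A->R->E->L->E->refl->G->L'->F->R'->D->plug->D
Char 3 ('E'): step: R->6, L=1; E->plug->E->R->C->L->F->refl->C->L'->A->R'->D->plug->D
Char 4 ('G'): step: R->7, L=1; G->plug->F->R->A->L->C->refl->F->L'->C->R'->G->plug->F
Char 5 ('A'): step: R->0, L->2 (L advanced); A->plug->A->R->C->L->H->refl->D->L'->D->R'->H->plug->H
Char 6 ('D'): step: R->1, L=2; D->plug->D->R->G->L->A->refl->B->L'->H->R'->B->plug->C
Char 7 ('C'): step: R->2, L=2; C->plug->B->R->C->L->H->refl->D->L'->D->R'->E->plug->E
Char 8 ('H'): step: R->3, L=2; H->plug->H->R->F->L->G->refl->E->L'->B->R'->A->plug->A
Char 9 ('A'): step: R->4, L=2; A->plug->A->R->D->L->D->refl->H->L'->C->R'->F->plug->G
Char 10 ('C'): step: R->5, L=2; C->plug->B->R->A->L->C->refl->F->L'->E->R'->A->plug->A
Char 11 ('H'): step: R->6, L=2; H->plug->H->R->D->L->D->refl->H->L'->C->R'->E->plug->E
Char 12 ('E'): step: R->7, L=2; E->plug->E->R->F->L->G->refl->E->L'->B->R'->D->plug->D
Final: ciphertext=DDDFHCEAGAED, RIGHT=7, LEFT=2

Answer: DDDFHCEAGAED 7 2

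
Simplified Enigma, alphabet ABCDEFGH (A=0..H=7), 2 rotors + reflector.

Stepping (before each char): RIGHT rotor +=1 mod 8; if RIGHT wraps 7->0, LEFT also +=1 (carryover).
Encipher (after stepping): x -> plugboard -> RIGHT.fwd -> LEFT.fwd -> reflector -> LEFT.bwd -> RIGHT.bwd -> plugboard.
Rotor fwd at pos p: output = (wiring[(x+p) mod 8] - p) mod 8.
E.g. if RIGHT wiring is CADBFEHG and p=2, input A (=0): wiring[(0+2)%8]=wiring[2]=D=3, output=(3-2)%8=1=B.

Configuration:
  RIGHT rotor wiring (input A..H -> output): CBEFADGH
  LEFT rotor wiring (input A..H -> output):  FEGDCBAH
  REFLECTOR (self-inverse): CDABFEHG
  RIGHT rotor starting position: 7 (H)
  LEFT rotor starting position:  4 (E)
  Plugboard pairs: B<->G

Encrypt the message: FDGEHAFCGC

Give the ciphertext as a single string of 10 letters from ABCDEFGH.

Answer: AAABFEAGHA

Derivation:
Char 1 ('F'): step: R->0, L->5 (L advanced); F->plug->F->R->D->L->A->refl->C->L'->C->R'->A->plug->A
Char 2 ('D'): step: R->1, L=5; D->plug->D->R->H->L->F->refl->E->L'->A->R'->A->plug->A
Char 3 ('G'): step: R->2, L=5; G->plug->B->R->D->L->A->refl->C->L'->C->R'->A->plug->A
Char 4 ('E'): step: R->3, L=5; E->plug->E->R->E->L->H->refl->G->L'->G->R'->G->plug->B
Char 5 ('H'): step: R->4, L=5; H->plug->H->R->B->L->D->refl->B->L'->F->R'->F->plug->F
Char 6 ('A'): step: R->5, L=5; A->plug->A->R->G->L->G->refl->H->L'->E->R'->E->plug->E
Char 7 ('F'): step: R->6, L=5; F->plug->F->R->H->L->F->refl->E->L'->A->R'->A->plug->A
Char 8 ('C'): step: R->7, L=5; C->plug->C->R->C->L->C->refl->A->L'->D->R'->B->plug->G
Char 9 ('G'): step: R->0, L->6 (L advanced); G->plug->B->R->B->L->B->refl->D->L'->H->R'->H->plug->H
Char 10 ('C'): step: R->1, L=6; C->plug->C->R->E->L->A->refl->C->L'->A->R'->A->plug->A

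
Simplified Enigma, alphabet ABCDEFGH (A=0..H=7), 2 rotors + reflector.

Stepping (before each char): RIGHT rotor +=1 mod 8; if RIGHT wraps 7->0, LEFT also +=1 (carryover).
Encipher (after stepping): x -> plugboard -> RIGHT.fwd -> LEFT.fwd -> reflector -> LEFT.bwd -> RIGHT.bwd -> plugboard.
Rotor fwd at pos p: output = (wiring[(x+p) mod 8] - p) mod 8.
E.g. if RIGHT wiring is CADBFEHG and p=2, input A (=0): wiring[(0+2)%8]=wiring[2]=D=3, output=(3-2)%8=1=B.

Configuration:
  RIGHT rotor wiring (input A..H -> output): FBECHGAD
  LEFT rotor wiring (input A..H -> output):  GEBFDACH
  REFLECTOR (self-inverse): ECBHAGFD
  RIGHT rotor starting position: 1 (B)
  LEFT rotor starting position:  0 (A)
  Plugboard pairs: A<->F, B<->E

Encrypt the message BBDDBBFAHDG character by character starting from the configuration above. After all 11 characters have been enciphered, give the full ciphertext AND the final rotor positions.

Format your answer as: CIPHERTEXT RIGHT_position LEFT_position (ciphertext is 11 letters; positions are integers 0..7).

Char 1 ('B'): step: R->2, L=0; B->plug->E->R->G->L->C->refl->B->L'->C->R'->A->plug->F
Char 2 ('B'): step: R->3, L=0; B->plug->E->R->A->L->G->refl->F->L'->D->R'->C->plug->C
Char 3 ('D'): step: R->4, L=0; D->plug->D->R->H->L->H->refl->D->L'->E->R'->C->plug->C
Char 4 ('D'): step: R->5, L=0; D->plug->D->R->A->L->G->refl->F->L'->D->R'->B->plug->E
Char 5 ('B'): step: R->6, L=0; B->plug->E->R->G->L->C->refl->B->L'->C->R'->A->plug->F
Char 6 ('B'): step: R->7, L=0; B->plug->E->R->D->L->F->refl->G->L'->A->R'->F->plug->A
Char 7 ('F'): step: R->0, L->1 (L advanced); F->plug->A->R->F->L->B->refl->C->L'->D->R'->H->plug->H
Char 8 ('A'): step: R->1, L=1; A->plug->F->R->H->L->F->refl->G->L'->G->R'->D->plug->D
Char 9 ('H'): step: R->2, L=1; H->plug->H->R->H->L->F->refl->G->L'->G->R'->E->plug->B
Char 10 ('D'): step: R->3, L=1; D->plug->D->R->F->L->B->refl->C->L'->D->R'->C->plug->C
Char 11 ('G'): step: R->4, L=1; G->plug->G->R->A->L->D->refl->H->L'->E->R'->C->plug->C
Final: ciphertext=FCCEFAHDBCC, RIGHT=4, LEFT=1

Answer: FCCEFAHDBCC 4 1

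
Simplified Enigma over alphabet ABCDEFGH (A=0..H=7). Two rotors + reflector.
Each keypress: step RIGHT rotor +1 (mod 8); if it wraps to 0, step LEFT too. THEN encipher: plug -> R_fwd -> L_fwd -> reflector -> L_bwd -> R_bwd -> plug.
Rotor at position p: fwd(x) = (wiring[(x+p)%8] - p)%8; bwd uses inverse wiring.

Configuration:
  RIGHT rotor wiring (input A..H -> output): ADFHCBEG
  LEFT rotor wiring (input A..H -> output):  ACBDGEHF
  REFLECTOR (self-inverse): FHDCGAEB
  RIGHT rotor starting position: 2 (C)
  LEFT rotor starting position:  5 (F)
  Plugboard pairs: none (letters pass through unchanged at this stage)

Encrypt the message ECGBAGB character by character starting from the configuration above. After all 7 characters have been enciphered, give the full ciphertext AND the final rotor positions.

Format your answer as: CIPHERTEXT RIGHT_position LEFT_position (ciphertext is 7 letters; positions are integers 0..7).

Char 1 ('E'): step: R->3, L=5; E->plug->E->R->D->L->D->refl->C->L'->B->R'->D->plug->D
Char 2 ('C'): step: R->4, L=5; C->plug->C->R->A->L->H->refl->B->L'->H->R'->F->plug->F
Char 3 ('G'): step: R->5, L=5; G->plug->G->R->C->L->A->refl->F->L'->E->R'->A->plug->A
Char 4 ('B'): step: R->6, L=5; B->plug->B->R->A->L->H->refl->B->L'->H->R'->E->plug->E
Char 5 ('A'): step: R->7, L=5; A->plug->A->R->H->L->B->refl->H->L'->A->R'->E->plug->E
Char 6 ('G'): step: R->0, L->6 (L advanced); G->plug->G->R->E->L->D->refl->C->L'->C->R'->E->plug->E
Char 7 ('B'): step: R->1, L=6; B->plug->B->R->E->L->D->refl->C->L'->C->R'->A->plug->A
Final: ciphertext=DFAEEEA, RIGHT=1, LEFT=6

Answer: DFAEEEA 1 6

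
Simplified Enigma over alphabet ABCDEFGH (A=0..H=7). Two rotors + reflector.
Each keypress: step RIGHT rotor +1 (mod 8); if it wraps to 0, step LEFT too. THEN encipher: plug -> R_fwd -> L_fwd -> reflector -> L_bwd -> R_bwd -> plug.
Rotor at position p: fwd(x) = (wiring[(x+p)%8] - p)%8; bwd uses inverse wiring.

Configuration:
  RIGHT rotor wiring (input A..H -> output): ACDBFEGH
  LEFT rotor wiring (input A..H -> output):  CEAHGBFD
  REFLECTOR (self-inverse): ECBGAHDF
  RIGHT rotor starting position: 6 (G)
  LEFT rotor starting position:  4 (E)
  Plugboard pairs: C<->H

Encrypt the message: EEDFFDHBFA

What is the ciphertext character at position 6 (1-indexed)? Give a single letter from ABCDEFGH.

Char 1 ('E'): step: R->7, L=4; E->plug->E->R->C->L->B->refl->C->L'->A->R'->A->plug->A
Char 2 ('E'): step: R->0, L->5 (L advanced); E->plug->E->R->F->L->D->refl->G->L'->C->R'->B->plug->B
Char 3 ('D'): step: R->1, L=5; D->plug->D->R->E->L->H->refl->F->L'->D->R'->E->plug->E
Char 4 ('F'): step: R->2, L=5; F->plug->F->R->F->L->D->refl->G->L'->C->R'->D->plug->D
Char 5 ('F'): step: R->3, L=5; F->plug->F->R->F->L->D->refl->G->L'->C->R'->B->plug->B
Char 6 ('D'): step: R->4, L=5; D->plug->D->R->D->L->F->refl->H->L'->E->R'->E->plug->E

E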